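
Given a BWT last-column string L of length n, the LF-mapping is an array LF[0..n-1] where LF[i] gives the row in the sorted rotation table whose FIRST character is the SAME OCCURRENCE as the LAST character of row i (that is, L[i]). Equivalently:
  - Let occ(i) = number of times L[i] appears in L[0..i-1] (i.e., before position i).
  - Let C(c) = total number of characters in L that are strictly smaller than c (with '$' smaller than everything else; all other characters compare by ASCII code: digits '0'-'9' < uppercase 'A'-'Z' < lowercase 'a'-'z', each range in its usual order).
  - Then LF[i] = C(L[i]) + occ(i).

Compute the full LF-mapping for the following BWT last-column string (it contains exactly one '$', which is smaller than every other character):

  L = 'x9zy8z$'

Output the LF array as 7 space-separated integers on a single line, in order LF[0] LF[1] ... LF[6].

Answer: 3 2 5 4 1 6 0

Derivation:
Char counts: '$':1, '8':1, '9':1, 'x':1, 'y':1, 'z':2
C (first-col start): C('$')=0, C('8')=1, C('9')=2, C('x')=3, C('y')=4, C('z')=5
L[0]='x': occ=0, LF[0]=C('x')+0=3+0=3
L[1]='9': occ=0, LF[1]=C('9')+0=2+0=2
L[2]='z': occ=0, LF[2]=C('z')+0=5+0=5
L[3]='y': occ=0, LF[3]=C('y')+0=4+0=4
L[4]='8': occ=0, LF[4]=C('8')+0=1+0=1
L[5]='z': occ=1, LF[5]=C('z')+1=5+1=6
L[6]='$': occ=0, LF[6]=C('$')+0=0+0=0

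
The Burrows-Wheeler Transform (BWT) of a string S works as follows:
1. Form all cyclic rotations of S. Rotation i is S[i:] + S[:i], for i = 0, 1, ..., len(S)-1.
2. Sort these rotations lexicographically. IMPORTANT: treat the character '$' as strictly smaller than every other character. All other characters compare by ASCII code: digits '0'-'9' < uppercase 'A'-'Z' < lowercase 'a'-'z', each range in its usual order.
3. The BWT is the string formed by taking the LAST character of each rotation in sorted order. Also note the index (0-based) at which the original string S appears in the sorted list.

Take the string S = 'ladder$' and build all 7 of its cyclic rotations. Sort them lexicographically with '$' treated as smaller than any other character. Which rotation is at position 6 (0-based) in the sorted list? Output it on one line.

All 7 rotations (rotation i = S[i:]+S[:i]):
  rot[0] = ladder$
  rot[1] = adder$l
  rot[2] = dder$la
  rot[3] = der$lad
  rot[4] = er$ladd
  rot[5] = r$ladde
  rot[6] = $ladder
Sorted (with $ < everything):
  sorted[0] = $ladder
  sorted[1] = adder$l
  sorted[2] = dder$la
  sorted[3] = der$lad
  sorted[4] = er$ladd
  sorted[5] = ladder$
  sorted[6] = r$ladde
sorted[6] = r$ladde

Answer: r$ladde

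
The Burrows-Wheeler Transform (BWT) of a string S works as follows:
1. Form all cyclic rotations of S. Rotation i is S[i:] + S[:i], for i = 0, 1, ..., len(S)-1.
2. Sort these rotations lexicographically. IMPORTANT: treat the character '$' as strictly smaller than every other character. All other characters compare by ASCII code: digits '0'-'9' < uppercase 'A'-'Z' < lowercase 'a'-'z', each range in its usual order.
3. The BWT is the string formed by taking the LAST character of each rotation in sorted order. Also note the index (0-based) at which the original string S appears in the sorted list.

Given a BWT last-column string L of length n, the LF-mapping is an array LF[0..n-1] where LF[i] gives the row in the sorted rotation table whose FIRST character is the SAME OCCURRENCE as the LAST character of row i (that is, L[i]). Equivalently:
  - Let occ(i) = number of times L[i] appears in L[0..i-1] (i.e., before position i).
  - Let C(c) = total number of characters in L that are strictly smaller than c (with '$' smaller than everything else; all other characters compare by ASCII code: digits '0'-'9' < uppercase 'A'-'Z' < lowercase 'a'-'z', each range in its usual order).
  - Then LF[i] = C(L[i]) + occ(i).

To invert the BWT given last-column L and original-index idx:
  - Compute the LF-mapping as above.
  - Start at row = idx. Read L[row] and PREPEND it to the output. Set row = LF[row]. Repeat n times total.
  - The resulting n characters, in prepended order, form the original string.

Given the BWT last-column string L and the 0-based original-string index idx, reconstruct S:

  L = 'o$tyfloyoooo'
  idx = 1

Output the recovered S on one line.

Answer: footlooyoyo$

Derivation:
LF mapping: 3 0 9 10 1 2 4 11 5 6 7 8
Walk LF starting at row 1, prepending L[row]:
  step 1: row=1, L[1]='$', prepend. Next row=LF[1]=0
  step 2: row=0, L[0]='o', prepend. Next row=LF[0]=3
  step 3: row=3, L[3]='y', prepend. Next row=LF[3]=10
  step 4: row=10, L[10]='o', prepend. Next row=LF[10]=7
  step 5: row=7, L[7]='y', prepend. Next row=LF[7]=11
  step 6: row=11, L[11]='o', prepend. Next row=LF[11]=8
  step 7: row=8, L[8]='o', prepend. Next row=LF[8]=5
  step 8: row=5, L[5]='l', prepend. Next row=LF[5]=2
  step 9: row=2, L[2]='t', prepend. Next row=LF[2]=9
  step 10: row=9, L[9]='o', prepend. Next row=LF[9]=6
  step 11: row=6, L[6]='o', prepend. Next row=LF[6]=4
  step 12: row=4, L[4]='f', prepend. Next row=LF[4]=1
Reversed output: footlooyoyo$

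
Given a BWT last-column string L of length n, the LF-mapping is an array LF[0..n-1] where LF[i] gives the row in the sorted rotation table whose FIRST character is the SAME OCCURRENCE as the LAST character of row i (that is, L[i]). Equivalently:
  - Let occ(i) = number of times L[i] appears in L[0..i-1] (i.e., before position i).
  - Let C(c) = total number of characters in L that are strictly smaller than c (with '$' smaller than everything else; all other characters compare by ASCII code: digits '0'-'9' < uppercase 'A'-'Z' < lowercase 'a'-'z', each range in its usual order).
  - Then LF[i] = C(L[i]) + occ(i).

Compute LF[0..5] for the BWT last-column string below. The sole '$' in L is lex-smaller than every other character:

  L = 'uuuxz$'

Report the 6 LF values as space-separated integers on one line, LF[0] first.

Char counts: '$':1, 'u':3, 'x':1, 'z':1
C (first-col start): C('$')=0, C('u')=1, C('x')=4, C('z')=5
L[0]='u': occ=0, LF[0]=C('u')+0=1+0=1
L[1]='u': occ=1, LF[1]=C('u')+1=1+1=2
L[2]='u': occ=2, LF[2]=C('u')+2=1+2=3
L[3]='x': occ=0, LF[3]=C('x')+0=4+0=4
L[4]='z': occ=0, LF[4]=C('z')+0=5+0=5
L[5]='$': occ=0, LF[5]=C('$')+0=0+0=0

Answer: 1 2 3 4 5 0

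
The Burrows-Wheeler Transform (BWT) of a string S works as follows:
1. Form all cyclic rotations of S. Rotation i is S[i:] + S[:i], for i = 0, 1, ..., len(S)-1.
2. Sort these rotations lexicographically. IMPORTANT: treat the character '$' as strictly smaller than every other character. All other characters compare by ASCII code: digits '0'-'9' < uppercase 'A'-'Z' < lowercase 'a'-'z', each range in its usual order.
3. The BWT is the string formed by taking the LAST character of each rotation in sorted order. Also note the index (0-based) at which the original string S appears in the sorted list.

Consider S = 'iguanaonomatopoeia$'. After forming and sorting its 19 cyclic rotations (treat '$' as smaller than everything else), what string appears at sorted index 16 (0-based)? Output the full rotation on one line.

All 19 rotations (rotation i = S[i:]+S[:i]):
  rot[0] = iguanaonomatopoeia$
  rot[1] = guanaonomatopoeia$i
  rot[2] = uanaonomatopoeia$ig
  rot[3] = anaonomatopoeia$igu
  rot[4] = naonomatopoeia$igua
  rot[5] = aonomatopoeia$iguan
  rot[6] = onomatopoeia$iguana
  rot[7] = nomatopoeia$iguanao
  rot[8] = omatopoeia$iguanaon
  rot[9] = matopoeia$iguanaono
  rot[10] = atopoeia$iguanaonom
  rot[11] = topoeia$iguanaonoma
  rot[12] = opoeia$iguanaonomat
  rot[13] = poeia$iguanaonomato
  rot[14] = oeia$iguanaonomatop
  rot[15] = eia$iguanaonomatopo
  rot[16] = ia$iguanaonomatopoe
  rot[17] = a$iguanaonomatopoei
  rot[18] = $iguanaonomatopoeia
Sorted (with $ < everything):
  sorted[0] = $iguanaonomatopoeia
  sorted[1] = a$iguanaonomatopoei
  sorted[2] = anaonomatopoeia$igu
  sorted[3] = aonomatopoeia$iguan
  sorted[4] = atopoeia$iguanaonom
  sorted[5] = eia$iguanaonomatopo
  sorted[6] = guanaonomatopoeia$i
  sorted[7] = ia$iguanaonomatopoe
  sorted[8] = iguanaonomatopoeia$
  sorted[9] = matopoeia$iguanaono
  sorted[10] = naonomatopoeia$igua
  sorted[11] = nomatopoeia$iguanao
  sorted[12] = oeia$iguanaonomatop
  sorted[13] = omatopoeia$iguanaon
  sorted[14] = onomatopoeia$iguana
  sorted[15] = opoeia$iguanaonomat
  sorted[16] = poeia$iguanaonomato
  sorted[17] = topoeia$iguanaonoma
  sorted[18] = uanaonomatopoeia$ig
sorted[16] = poeia$iguanaonomato

Answer: poeia$iguanaonomato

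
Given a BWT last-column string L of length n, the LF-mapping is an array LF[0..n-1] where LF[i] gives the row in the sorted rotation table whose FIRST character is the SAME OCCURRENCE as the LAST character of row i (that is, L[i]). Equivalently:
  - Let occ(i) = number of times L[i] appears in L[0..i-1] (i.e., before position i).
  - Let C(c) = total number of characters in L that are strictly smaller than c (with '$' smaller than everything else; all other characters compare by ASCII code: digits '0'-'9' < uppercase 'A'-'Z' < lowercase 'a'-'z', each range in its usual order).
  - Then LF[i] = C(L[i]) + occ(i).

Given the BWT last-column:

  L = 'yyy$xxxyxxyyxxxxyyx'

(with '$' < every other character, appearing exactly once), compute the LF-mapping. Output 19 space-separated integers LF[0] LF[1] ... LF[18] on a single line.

Answer: 11 12 13 0 1 2 3 14 4 5 15 16 6 7 8 9 17 18 10

Derivation:
Char counts: '$':1, 'x':10, 'y':8
C (first-col start): C('$')=0, C('x')=1, C('y')=11
L[0]='y': occ=0, LF[0]=C('y')+0=11+0=11
L[1]='y': occ=1, LF[1]=C('y')+1=11+1=12
L[2]='y': occ=2, LF[2]=C('y')+2=11+2=13
L[3]='$': occ=0, LF[3]=C('$')+0=0+0=0
L[4]='x': occ=0, LF[4]=C('x')+0=1+0=1
L[5]='x': occ=1, LF[5]=C('x')+1=1+1=2
L[6]='x': occ=2, LF[6]=C('x')+2=1+2=3
L[7]='y': occ=3, LF[7]=C('y')+3=11+3=14
L[8]='x': occ=3, LF[8]=C('x')+3=1+3=4
L[9]='x': occ=4, LF[9]=C('x')+4=1+4=5
L[10]='y': occ=4, LF[10]=C('y')+4=11+4=15
L[11]='y': occ=5, LF[11]=C('y')+5=11+5=16
L[12]='x': occ=5, LF[12]=C('x')+5=1+5=6
L[13]='x': occ=6, LF[13]=C('x')+6=1+6=7
L[14]='x': occ=7, LF[14]=C('x')+7=1+7=8
L[15]='x': occ=8, LF[15]=C('x')+8=1+8=9
L[16]='y': occ=6, LF[16]=C('y')+6=11+6=17
L[17]='y': occ=7, LF[17]=C('y')+7=11+7=18
L[18]='x': occ=9, LF[18]=C('x')+9=1+9=10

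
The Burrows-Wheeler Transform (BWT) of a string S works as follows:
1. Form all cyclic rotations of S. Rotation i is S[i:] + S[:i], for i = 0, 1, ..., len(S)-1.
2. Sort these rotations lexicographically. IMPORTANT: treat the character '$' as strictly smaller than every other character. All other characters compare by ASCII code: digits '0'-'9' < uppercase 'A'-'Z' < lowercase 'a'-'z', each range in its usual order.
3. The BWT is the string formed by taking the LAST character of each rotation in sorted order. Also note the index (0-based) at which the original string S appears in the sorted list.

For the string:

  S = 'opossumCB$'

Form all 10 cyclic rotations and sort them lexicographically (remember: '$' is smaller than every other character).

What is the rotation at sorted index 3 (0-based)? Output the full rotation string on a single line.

All 10 rotations (rotation i = S[i:]+S[:i]):
  rot[0] = opossumCB$
  rot[1] = possumCB$o
  rot[2] = ossumCB$op
  rot[3] = ssumCB$opo
  rot[4] = sumCB$opos
  rot[5] = umCB$oposs
  rot[6] = mCB$opossu
  rot[7] = CB$opossum
  rot[8] = B$opossumC
  rot[9] = $opossumCB
Sorted (with $ < everything):
  sorted[0] = $opossumCB
  sorted[1] = B$opossumC
  sorted[2] = CB$opossum
  sorted[3] = mCB$opossu
  sorted[4] = opossumCB$
  sorted[5] = ossumCB$op
  sorted[6] = possumCB$o
  sorted[7] = ssumCB$opo
  sorted[8] = sumCB$opos
  sorted[9] = umCB$oposs
sorted[3] = mCB$opossu

Answer: mCB$opossu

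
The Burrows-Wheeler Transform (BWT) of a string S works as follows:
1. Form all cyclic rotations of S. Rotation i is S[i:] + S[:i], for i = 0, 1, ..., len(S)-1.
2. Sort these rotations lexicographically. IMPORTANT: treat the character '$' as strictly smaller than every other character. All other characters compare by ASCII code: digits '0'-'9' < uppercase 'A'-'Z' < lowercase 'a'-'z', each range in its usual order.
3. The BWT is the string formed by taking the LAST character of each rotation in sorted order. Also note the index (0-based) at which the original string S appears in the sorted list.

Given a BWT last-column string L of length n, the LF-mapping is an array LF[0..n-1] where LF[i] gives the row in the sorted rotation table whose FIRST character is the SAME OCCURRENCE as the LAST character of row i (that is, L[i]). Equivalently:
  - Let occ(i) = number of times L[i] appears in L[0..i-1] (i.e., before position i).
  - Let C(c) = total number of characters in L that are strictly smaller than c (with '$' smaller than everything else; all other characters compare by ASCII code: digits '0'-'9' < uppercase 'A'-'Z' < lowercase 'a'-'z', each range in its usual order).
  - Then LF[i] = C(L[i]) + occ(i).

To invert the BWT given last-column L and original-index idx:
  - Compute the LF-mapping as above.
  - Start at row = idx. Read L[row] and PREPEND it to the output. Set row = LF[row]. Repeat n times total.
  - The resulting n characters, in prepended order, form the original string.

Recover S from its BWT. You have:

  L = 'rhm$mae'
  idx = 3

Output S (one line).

Answer: hammer$

Derivation:
LF mapping: 6 3 4 0 5 1 2
Walk LF starting at row 3, prepending L[row]:
  step 1: row=3, L[3]='$', prepend. Next row=LF[3]=0
  step 2: row=0, L[0]='r', prepend. Next row=LF[0]=6
  step 3: row=6, L[6]='e', prepend. Next row=LF[6]=2
  step 4: row=2, L[2]='m', prepend. Next row=LF[2]=4
  step 5: row=4, L[4]='m', prepend. Next row=LF[4]=5
  step 6: row=5, L[5]='a', prepend. Next row=LF[5]=1
  step 7: row=1, L[1]='h', prepend. Next row=LF[1]=3
Reversed output: hammer$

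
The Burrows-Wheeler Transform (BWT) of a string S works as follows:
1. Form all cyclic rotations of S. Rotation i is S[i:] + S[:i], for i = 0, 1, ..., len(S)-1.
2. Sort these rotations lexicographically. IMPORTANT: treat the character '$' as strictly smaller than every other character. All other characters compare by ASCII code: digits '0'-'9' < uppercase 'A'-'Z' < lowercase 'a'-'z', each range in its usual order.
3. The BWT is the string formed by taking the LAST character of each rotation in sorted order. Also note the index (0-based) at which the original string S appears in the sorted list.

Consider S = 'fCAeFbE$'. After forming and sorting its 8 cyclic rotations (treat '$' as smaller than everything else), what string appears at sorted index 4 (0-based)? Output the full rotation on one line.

Answer: FbE$fCAe

Derivation:
All 8 rotations (rotation i = S[i:]+S[:i]):
  rot[0] = fCAeFbE$
  rot[1] = CAeFbE$f
  rot[2] = AeFbE$fC
  rot[3] = eFbE$fCA
  rot[4] = FbE$fCAe
  rot[5] = bE$fCAeF
  rot[6] = E$fCAeFb
  rot[7] = $fCAeFbE
Sorted (with $ < everything):
  sorted[0] = $fCAeFbE
  sorted[1] = AeFbE$fC
  sorted[2] = CAeFbE$f
  sorted[3] = E$fCAeFb
  sorted[4] = FbE$fCAe
  sorted[5] = bE$fCAeF
  sorted[6] = eFbE$fCA
  sorted[7] = fCAeFbE$
sorted[4] = FbE$fCAe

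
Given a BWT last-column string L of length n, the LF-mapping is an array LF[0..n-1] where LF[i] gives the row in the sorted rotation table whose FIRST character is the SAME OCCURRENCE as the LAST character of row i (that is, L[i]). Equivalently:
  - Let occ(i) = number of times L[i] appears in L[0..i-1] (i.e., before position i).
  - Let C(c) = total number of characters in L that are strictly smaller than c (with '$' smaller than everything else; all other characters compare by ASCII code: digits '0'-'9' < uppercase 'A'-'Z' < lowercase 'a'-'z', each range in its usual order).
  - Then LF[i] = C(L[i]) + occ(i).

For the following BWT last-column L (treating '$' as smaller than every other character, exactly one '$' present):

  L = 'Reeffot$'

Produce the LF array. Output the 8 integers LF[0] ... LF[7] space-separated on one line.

Char counts: '$':1, 'R':1, 'e':2, 'f':2, 'o':1, 't':1
C (first-col start): C('$')=0, C('R')=1, C('e')=2, C('f')=4, C('o')=6, C('t')=7
L[0]='R': occ=0, LF[0]=C('R')+0=1+0=1
L[1]='e': occ=0, LF[1]=C('e')+0=2+0=2
L[2]='e': occ=1, LF[2]=C('e')+1=2+1=3
L[3]='f': occ=0, LF[3]=C('f')+0=4+0=4
L[4]='f': occ=1, LF[4]=C('f')+1=4+1=5
L[5]='o': occ=0, LF[5]=C('o')+0=6+0=6
L[6]='t': occ=0, LF[6]=C('t')+0=7+0=7
L[7]='$': occ=0, LF[7]=C('$')+0=0+0=0

Answer: 1 2 3 4 5 6 7 0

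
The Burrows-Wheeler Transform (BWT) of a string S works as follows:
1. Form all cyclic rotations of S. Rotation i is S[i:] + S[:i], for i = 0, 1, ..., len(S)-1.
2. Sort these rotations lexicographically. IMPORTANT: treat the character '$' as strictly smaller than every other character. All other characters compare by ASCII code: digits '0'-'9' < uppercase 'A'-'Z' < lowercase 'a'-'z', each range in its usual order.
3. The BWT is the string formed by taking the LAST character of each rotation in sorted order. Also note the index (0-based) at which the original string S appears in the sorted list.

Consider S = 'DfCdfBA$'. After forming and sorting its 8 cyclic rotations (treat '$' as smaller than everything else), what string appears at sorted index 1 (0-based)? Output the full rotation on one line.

All 8 rotations (rotation i = S[i:]+S[:i]):
  rot[0] = DfCdfBA$
  rot[1] = fCdfBA$D
  rot[2] = CdfBA$Df
  rot[3] = dfBA$DfC
  rot[4] = fBA$DfCd
  rot[5] = BA$DfCdf
  rot[6] = A$DfCdfB
  rot[7] = $DfCdfBA
Sorted (with $ < everything):
  sorted[0] = $DfCdfBA
  sorted[1] = A$DfCdfB
  sorted[2] = BA$DfCdf
  sorted[3] = CdfBA$Df
  sorted[4] = DfCdfBA$
  sorted[5] = dfBA$DfC
  sorted[6] = fBA$DfCd
  sorted[7] = fCdfBA$D
sorted[1] = A$DfCdfB

Answer: A$DfCdfB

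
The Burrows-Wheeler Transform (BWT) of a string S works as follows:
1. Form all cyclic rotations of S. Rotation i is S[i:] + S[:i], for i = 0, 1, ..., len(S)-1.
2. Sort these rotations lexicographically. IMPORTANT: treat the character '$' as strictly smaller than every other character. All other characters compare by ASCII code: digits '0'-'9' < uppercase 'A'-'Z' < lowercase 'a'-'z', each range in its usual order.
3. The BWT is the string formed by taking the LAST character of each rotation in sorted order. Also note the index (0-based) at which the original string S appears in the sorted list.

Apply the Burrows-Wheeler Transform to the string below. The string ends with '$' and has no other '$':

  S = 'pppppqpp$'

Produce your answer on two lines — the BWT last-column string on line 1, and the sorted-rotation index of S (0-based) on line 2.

All 9 rotations (rotation i = S[i:]+S[:i]):
  rot[0] = pppppqpp$
  rot[1] = ppppqpp$p
  rot[2] = pppqpp$pp
  rot[3] = ppqpp$ppp
  rot[4] = pqpp$pppp
  rot[5] = qpp$ppppp
  rot[6] = pp$pppppq
  rot[7] = p$pppppqp
  rot[8] = $pppppqpp
Sorted (with $ < everything):
  sorted[0] = $pppppqpp  (last char: 'p')
  sorted[1] = p$pppppqp  (last char: 'p')
  sorted[2] = pp$pppppq  (last char: 'q')
  sorted[3] = pppppqpp$  (last char: '$')
  sorted[4] = ppppqpp$p  (last char: 'p')
  sorted[5] = pppqpp$pp  (last char: 'p')
  sorted[6] = ppqpp$ppp  (last char: 'p')
  sorted[7] = pqpp$pppp  (last char: 'p')
  sorted[8] = qpp$ppppp  (last char: 'p')
Last column: ppq$ppppp
Original string S is at sorted index 3

Answer: ppq$ppppp
3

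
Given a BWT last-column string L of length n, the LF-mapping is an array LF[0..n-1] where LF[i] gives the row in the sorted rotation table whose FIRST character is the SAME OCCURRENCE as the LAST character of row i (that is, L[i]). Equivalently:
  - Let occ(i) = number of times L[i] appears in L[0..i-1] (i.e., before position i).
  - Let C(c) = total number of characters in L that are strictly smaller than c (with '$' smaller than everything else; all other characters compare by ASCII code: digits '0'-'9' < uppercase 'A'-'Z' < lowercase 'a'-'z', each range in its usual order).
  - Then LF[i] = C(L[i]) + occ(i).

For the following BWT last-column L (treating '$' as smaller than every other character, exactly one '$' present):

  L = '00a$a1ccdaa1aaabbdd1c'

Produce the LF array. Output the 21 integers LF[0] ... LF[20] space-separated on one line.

Answer: 1 2 6 0 7 3 15 16 18 8 9 4 10 11 12 13 14 19 20 5 17

Derivation:
Char counts: '$':1, '0':2, '1':3, 'a':7, 'b':2, 'c':3, 'd':3
C (first-col start): C('$')=0, C('0')=1, C('1')=3, C('a')=6, C('b')=13, C('c')=15, C('d')=18
L[0]='0': occ=0, LF[0]=C('0')+0=1+0=1
L[1]='0': occ=1, LF[1]=C('0')+1=1+1=2
L[2]='a': occ=0, LF[2]=C('a')+0=6+0=6
L[3]='$': occ=0, LF[3]=C('$')+0=0+0=0
L[4]='a': occ=1, LF[4]=C('a')+1=6+1=7
L[5]='1': occ=0, LF[5]=C('1')+0=3+0=3
L[6]='c': occ=0, LF[6]=C('c')+0=15+0=15
L[7]='c': occ=1, LF[7]=C('c')+1=15+1=16
L[8]='d': occ=0, LF[8]=C('d')+0=18+0=18
L[9]='a': occ=2, LF[9]=C('a')+2=6+2=8
L[10]='a': occ=3, LF[10]=C('a')+3=6+3=9
L[11]='1': occ=1, LF[11]=C('1')+1=3+1=4
L[12]='a': occ=4, LF[12]=C('a')+4=6+4=10
L[13]='a': occ=5, LF[13]=C('a')+5=6+5=11
L[14]='a': occ=6, LF[14]=C('a')+6=6+6=12
L[15]='b': occ=0, LF[15]=C('b')+0=13+0=13
L[16]='b': occ=1, LF[16]=C('b')+1=13+1=14
L[17]='d': occ=1, LF[17]=C('d')+1=18+1=19
L[18]='d': occ=2, LF[18]=C('d')+2=18+2=20
L[19]='1': occ=2, LF[19]=C('1')+2=3+2=5
L[20]='c': occ=2, LF[20]=C('c')+2=15+2=17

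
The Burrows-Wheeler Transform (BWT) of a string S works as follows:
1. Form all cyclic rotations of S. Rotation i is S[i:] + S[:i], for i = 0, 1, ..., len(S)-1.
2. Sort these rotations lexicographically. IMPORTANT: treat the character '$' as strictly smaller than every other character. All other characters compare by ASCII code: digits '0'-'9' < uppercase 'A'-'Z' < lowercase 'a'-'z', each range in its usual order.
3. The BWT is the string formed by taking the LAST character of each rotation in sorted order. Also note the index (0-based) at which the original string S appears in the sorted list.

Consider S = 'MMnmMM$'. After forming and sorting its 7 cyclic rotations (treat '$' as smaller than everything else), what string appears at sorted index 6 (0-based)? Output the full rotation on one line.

All 7 rotations (rotation i = S[i:]+S[:i]):
  rot[0] = MMnmMM$
  rot[1] = MnmMM$M
  rot[2] = nmMM$MM
  rot[3] = mMM$MMn
  rot[4] = MM$MMnm
  rot[5] = M$MMnmM
  rot[6] = $MMnmMM
Sorted (with $ < everything):
  sorted[0] = $MMnmMM
  sorted[1] = M$MMnmM
  sorted[2] = MM$MMnm
  sorted[3] = MMnmMM$
  sorted[4] = MnmMM$M
  sorted[5] = mMM$MMn
  sorted[6] = nmMM$MM
sorted[6] = nmMM$MM

Answer: nmMM$MM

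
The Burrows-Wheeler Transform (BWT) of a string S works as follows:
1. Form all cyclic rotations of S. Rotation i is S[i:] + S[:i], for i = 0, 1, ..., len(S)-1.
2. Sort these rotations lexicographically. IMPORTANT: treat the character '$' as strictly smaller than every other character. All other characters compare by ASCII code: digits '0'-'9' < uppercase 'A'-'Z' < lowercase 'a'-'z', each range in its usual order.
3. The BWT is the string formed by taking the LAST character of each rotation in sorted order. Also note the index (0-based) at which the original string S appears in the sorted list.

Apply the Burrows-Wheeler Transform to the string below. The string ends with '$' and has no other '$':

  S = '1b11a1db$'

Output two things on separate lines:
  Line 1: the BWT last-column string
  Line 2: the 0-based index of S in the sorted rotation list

Answer: bb1$a1d11
3

Derivation:
All 9 rotations (rotation i = S[i:]+S[:i]):
  rot[0] = 1b11a1db$
  rot[1] = b11a1db$1
  rot[2] = 11a1db$1b
  rot[3] = 1a1db$1b1
  rot[4] = a1db$1b11
  rot[5] = 1db$1b11a
  rot[6] = db$1b11a1
  rot[7] = b$1b11a1d
  rot[8] = $1b11a1db
Sorted (with $ < everything):
  sorted[0] = $1b11a1db  (last char: 'b')
  sorted[1] = 11a1db$1b  (last char: 'b')
  sorted[2] = 1a1db$1b1  (last char: '1')
  sorted[3] = 1b11a1db$  (last char: '$')
  sorted[4] = 1db$1b11a  (last char: 'a')
  sorted[5] = a1db$1b11  (last char: '1')
  sorted[6] = b$1b11a1d  (last char: 'd')
  sorted[7] = b11a1db$1  (last char: '1')
  sorted[8] = db$1b11a1  (last char: '1')
Last column: bb1$a1d11
Original string S is at sorted index 3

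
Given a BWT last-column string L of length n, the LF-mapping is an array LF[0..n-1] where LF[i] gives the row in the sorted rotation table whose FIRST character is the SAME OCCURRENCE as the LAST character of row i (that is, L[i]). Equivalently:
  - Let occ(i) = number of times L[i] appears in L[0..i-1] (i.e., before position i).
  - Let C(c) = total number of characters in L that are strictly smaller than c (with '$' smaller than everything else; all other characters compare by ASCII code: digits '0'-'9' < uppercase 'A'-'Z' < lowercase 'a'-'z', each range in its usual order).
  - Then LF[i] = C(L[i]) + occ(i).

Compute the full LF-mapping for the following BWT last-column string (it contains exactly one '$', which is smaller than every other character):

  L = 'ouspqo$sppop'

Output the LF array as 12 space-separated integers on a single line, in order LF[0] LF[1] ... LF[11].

Answer: 1 11 9 4 8 2 0 10 5 6 3 7

Derivation:
Char counts: '$':1, 'o':3, 'p':4, 'q':1, 's':2, 'u':1
C (first-col start): C('$')=0, C('o')=1, C('p')=4, C('q')=8, C('s')=9, C('u')=11
L[0]='o': occ=0, LF[0]=C('o')+0=1+0=1
L[1]='u': occ=0, LF[1]=C('u')+0=11+0=11
L[2]='s': occ=0, LF[2]=C('s')+0=9+0=9
L[3]='p': occ=0, LF[3]=C('p')+0=4+0=4
L[4]='q': occ=0, LF[4]=C('q')+0=8+0=8
L[5]='o': occ=1, LF[5]=C('o')+1=1+1=2
L[6]='$': occ=0, LF[6]=C('$')+0=0+0=0
L[7]='s': occ=1, LF[7]=C('s')+1=9+1=10
L[8]='p': occ=1, LF[8]=C('p')+1=4+1=5
L[9]='p': occ=2, LF[9]=C('p')+2=4+2=6
L[10]='o': occ=2, LF[10]=C('o')+2=1+2=3
L[11]='p': occ=3, LF[11]=C('p')+3=4+3=7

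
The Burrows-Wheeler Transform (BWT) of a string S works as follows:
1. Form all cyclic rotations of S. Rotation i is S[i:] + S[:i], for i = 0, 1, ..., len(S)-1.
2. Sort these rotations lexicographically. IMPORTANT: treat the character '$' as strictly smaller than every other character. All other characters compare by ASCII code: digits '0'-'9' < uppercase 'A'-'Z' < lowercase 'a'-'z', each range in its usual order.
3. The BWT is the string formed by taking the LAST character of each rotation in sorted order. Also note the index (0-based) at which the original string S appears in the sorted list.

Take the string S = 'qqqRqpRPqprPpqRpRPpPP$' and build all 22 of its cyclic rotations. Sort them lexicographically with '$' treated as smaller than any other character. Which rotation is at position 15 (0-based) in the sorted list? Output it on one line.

All 22 rotations (rotation i = S[i:]+S[:i]):
  rot[0] = qqqRqpRPqprPpqRpRPpPP$
  rot[1] = qqRqpRPqprPpqRpRPpPP$q
  rot[2] = qRqpRPqprPpqRpRPpPP$qq
  rot[3] = RqpRPqprPpqRpRPpPP$qqq
  rot[4] = qpRPqprPpqRpRPpPP$qqqR
  rot[5] = pRPqprPpqRpRPpPP$qqqRq
  rot[6] = RPqprPpqRpRPpPP$qqqRqp
  rot[7] = PqprPpqRpRPpPP$qqqRqpR
  rot[8] = qprPpqRpRPpPP$qqqRqpRP
  rot[9] = prPpqRpRPpPP$qqqRqpRPq
  rot[10] = rPpqRpRPpPP$qqqRqpRPqp
  rot[11] = PpqRpRPpPP$qqqRqpRPqpr
  rot[12] = pqRpRPpPP$qqqRqpRPqprP
  rot[13] = qRpRPpPP$qqqRqpRPqprPp
  rot[14] = RpRPpPP$qqqRqpRPqprPpq
  rot[15] = pRPpPP$qqqRqpRPqprPpqR
  rot[16] = RPpPP$qqqRqpRPqprPpqRp
  rot[17] = PpPP$qqqRqpRPqprPpqRpR
  rot[18] = pPP$qqqRqpRPqprPpqRpRP
  rot[19] = PP$qqqRqpRPqprPpqRpRPp
  rot[20] = P$qqqRqpRPqprPpqRpRPpP
  rot[21] = $qqqRqpRPqprPpqRpRPpPP
Sorted (with $ < everything):
  sorted[0] = $qqqRqpRPqprPpqRpRPpPP
  sorted[1] = P$qqqRqpRPqprPpqRpRPpP
  sorted[2] = PP$qqqRqpRPqprPpqRpRPp
  sorted[3] = PpPP$qqqRqpRPqprPpqRpR
  sorted[4] = PpqRpRPpPP$qqqRqpRPqpr
  sorted[5] = PqprPpqRpRPpPP$qqqRqpR
  sorted[6] = RPpPP$qqqRqpRPqprPpqRp
  sorted[7] = RPqprPpqRpRPpPP$qqqRqp
  sorted[8] = RpRPpPP$qqqRqpRPqprPpq
  sorted[9] = RqpRPqprPpqRpRPpPP$qqq
  sorted[10] = pPP$qqqRqpRPqprPpqRpRP
  sorted[11] = pRPpPP$qqqRqpRPqprPpqR
  sorted[12] = pRPqprPpqRpRPpPP$qqqRq
  sorted[13] = pqRpRPpPP$qqqRqpRPqprP
  sorted[14] = prPpqRpRPpPP$qqqRqpRPq
  sorted[15] = qRpRPpPP$qqqRqpRPqprPp
  sorted[16] = qRqpRPqprPpqRpRPpPP$qq
  sorted[17] = qpRPqprPpqRpRPpPP$qqqR
  sorted[18] = qprPpqRpRPpPP$qqqRqpRP
  sorted[19] = qqRqpRPqprPpqRpRPpPP$q
  sorted[20] = qqqRqpRPqprPpqRpRPpPP$
  sorted[21] = rPpqRpRPpPP$qqqRqpRPqp
sorted[15] = qRpRPpPP$qqqRqpRPqprPp

Answer: qRpRPpPP$qqqRqpRPqprPp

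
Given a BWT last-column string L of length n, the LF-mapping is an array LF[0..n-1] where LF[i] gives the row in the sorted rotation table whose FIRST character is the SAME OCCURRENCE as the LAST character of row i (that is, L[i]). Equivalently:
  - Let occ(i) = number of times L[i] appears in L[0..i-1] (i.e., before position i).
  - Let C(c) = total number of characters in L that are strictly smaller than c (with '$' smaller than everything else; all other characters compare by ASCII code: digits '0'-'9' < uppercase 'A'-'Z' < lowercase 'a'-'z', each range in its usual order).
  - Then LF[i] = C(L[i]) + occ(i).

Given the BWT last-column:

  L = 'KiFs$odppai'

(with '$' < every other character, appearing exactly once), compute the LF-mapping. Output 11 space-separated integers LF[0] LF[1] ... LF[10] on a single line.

Char counts: '$':1, 'F':1, 'K':1, 'a':1, 'd':1, 'i':2, 'o':1, 'p':2, 's':1
C (first-col start): C('$')=0, C('F')=1, C('K')=2, C('a')=3, C('d')=4, C('i')=5, C('o')=7, C('p')=8, C('s')=10
L[0]='K': occ=0, LF[0]=C('K')+0=2+0=2
L[1]='i': occ=0, LF[1]=C('i')+0=5+0=5
L[2]='F': occ=0, LF[2]=C('F')+0=1+0=1
L[3]='s': occ=0, LF[3]=C('s')+0=10+0=10
L[4]='$': occ=0, LF[4]=C('$')+0=0+0=0
L[5]='o': occ=0, LF[5]=C('o')+0=7+0=7
L[6]='d': occ=0, LF[6]=C('d')+0=4+0=4
L[7]='p': occ=0, LF[7]=C('p')+0=8+0=8
L[8]='p': occ=1, LF[8]=C('p')+1=8+1=9
L[9]='a': occ=0, LF[9]=C('a')+0=3+0=3
L[10]='i': occ=1, LF[10]=C('i')+1=5+1=6

Answer: 2 5 1 10 0 7 4 8 9 3 6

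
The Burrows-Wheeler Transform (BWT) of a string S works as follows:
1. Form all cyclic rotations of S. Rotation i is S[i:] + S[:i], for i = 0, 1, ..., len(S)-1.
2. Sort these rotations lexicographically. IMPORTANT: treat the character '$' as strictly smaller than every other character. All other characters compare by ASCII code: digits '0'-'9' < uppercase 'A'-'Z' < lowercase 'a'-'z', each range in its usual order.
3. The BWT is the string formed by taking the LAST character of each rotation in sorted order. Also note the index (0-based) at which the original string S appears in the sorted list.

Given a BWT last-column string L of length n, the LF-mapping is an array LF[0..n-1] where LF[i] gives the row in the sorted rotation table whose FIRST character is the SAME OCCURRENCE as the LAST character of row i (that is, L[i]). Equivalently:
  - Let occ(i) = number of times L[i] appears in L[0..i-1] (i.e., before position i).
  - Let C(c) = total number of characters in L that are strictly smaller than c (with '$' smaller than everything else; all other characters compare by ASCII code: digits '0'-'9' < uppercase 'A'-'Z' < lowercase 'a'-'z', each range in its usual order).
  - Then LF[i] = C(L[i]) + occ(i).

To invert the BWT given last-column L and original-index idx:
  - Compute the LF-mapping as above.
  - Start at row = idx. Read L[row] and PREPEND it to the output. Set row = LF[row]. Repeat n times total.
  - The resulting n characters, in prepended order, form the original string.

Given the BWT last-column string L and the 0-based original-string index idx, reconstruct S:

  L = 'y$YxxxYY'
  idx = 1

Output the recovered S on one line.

Answer: YYxxxYy$

Derivation:
LF mapping: 7 0 1 4 5 6 2 3
Walk LF starting at row 1, prepending L[row]:
  step 1: row=1, L[1]='$', prepend. Next row=LF[1]=0
  step 2: row=0, L[0]='y', prepend. Next row=LF[0]=7
  step 3: row=7, L[7]='Y', prepend. Next row=LF[7]=3
  step 4: row=3, L[3]='x', prepend. Next row=LF[3]=4
  step 5: row=4, L[4]='x', prepend. Next row=LF[4]=5
  step 6: row=5, L[5]='x', prepend. Next row=LF[5]=6
  step 7: row=6, L[6]='Y', prepend. Next row=LF[6]=2
  step 8: row=2, L[2]='Y', prepend. Next row=LF[2]=1
Reversed output: YYxxxYy$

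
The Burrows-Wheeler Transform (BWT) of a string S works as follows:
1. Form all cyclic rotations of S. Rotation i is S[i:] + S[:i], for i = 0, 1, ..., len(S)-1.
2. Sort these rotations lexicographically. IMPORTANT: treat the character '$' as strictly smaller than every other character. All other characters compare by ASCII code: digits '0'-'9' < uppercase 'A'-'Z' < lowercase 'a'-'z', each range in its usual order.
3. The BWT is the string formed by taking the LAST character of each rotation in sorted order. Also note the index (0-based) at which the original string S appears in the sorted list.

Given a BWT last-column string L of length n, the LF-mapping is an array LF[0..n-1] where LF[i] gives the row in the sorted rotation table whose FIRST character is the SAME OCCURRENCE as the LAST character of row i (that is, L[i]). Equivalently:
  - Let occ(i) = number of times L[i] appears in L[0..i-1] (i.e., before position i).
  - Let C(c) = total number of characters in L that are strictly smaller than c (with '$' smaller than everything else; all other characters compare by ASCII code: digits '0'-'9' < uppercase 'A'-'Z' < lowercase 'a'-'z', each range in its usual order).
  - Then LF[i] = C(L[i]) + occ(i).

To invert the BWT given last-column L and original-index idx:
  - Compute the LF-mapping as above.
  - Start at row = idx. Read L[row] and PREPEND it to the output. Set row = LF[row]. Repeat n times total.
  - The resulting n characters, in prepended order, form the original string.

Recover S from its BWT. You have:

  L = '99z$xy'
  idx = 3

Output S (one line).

LF mapping: 1 2 5 0 3 4
Walk LF starting at row 3, prepending L[row]:
  step 1: row=3, L[3]='$', prepend. Next row=LF[3]=0
  step 2: row=0, L[0]='9', prepend. Next row=LF[0]=1
  step 3: row=1, L[1]='9', prepend. Next row=LF[1]=2
  step 4: row=2, L[2]='z', prepend. Next row=LF[2]=5
  step 5: row=5, L[5]='y', prepend. Next row=LF[5]=4
  step 6: row=4, L[4]='x', prepend. Next row=LF[4]=3
Reversed output: xyz99$

Answer: xyz99$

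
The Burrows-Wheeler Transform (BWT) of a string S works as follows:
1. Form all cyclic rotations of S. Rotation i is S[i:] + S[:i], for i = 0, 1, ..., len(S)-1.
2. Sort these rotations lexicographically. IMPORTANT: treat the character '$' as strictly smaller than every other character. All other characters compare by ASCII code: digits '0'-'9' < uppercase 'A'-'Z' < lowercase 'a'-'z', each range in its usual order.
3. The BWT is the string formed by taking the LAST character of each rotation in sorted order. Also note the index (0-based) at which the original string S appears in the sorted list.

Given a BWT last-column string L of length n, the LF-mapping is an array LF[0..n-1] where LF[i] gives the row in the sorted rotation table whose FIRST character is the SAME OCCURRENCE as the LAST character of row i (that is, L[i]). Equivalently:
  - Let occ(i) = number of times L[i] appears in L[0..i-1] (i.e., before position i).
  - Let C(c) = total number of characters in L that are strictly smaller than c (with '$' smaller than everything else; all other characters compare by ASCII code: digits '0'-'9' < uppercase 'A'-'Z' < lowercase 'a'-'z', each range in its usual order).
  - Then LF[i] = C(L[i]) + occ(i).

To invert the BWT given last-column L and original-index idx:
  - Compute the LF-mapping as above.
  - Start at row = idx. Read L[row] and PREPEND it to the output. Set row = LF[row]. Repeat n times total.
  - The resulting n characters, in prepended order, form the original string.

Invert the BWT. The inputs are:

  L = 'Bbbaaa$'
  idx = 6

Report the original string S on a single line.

LF mapping: 1 5 6 2 3 4 0
Walk LF starting at row 6, prepending L[row]:
  step 1: row=6, L[6]='$', prepend. Next row=LF[6]=0
  step 2: row=0, L[0]='B', prepend. Next row=LF[0]=1
  step 3: row=1, L[1]='b', prepend. Next row=LF[1]=5
  step 4: row=5, L[5]='a', prepend. Next row=LF[5]=4
  step 5: row=4, L[4]='a', prepend. Next row=LF[4]=3
  step 6: row=3, L[3]='a', prepend. Next row=LF[3]=2
  step 7: row=2, L[2]='b', prepend. Next row=LF[2]=6
Reversed output: baaabB$

Answer: baaabB$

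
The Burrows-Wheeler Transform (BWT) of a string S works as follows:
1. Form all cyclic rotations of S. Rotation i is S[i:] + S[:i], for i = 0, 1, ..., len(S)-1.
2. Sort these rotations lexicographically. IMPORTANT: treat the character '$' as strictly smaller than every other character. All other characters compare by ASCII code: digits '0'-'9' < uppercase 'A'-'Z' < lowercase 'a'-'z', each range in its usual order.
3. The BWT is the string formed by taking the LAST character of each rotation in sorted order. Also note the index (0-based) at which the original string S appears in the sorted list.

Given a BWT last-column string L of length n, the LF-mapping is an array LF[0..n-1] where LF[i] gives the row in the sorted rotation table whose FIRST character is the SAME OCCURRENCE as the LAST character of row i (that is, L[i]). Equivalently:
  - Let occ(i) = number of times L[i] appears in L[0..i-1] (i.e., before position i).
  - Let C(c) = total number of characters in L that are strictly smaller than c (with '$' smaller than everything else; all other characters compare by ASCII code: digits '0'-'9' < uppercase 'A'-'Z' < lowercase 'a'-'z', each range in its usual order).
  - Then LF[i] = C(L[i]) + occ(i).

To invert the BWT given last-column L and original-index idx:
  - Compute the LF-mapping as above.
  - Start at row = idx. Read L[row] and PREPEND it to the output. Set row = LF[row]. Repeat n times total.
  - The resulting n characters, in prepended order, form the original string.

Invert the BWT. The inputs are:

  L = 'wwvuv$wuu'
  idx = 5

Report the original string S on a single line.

LF mapping: 6 7 4 1 5 0 8 2 3
Walk LF starting at row 5, prepending L[row]:
  step 1: row=5, L[5]='$', prepend. Next row=LF[5]=0
  step 2: row=0, L[0]='w', prepend. Next row=LF[0]=6
  step 3: row=6, L[6]='w', prepend. Next row=LF[6]=8
  step 4: row=8, L[8]='u', prepend. Next row=LF[8]=3
  step 5: row=3, L[3]='u', prepend. Next row=LF[3]=1
  step 6: row=1, L[1]='w', prepend. Next row=LF[1]=7
  step 7: row=7, L[7]='u', prepend. Next row=LF[7]=2
  step 8: row=2, L[2]='v', prepend. Next row=LF[2]=4
  step 9: row=4, L[4]='v', prepend. Next row=LF[4]=5
Reversed output: vvuwuuww$

Answer: vvuwuuww$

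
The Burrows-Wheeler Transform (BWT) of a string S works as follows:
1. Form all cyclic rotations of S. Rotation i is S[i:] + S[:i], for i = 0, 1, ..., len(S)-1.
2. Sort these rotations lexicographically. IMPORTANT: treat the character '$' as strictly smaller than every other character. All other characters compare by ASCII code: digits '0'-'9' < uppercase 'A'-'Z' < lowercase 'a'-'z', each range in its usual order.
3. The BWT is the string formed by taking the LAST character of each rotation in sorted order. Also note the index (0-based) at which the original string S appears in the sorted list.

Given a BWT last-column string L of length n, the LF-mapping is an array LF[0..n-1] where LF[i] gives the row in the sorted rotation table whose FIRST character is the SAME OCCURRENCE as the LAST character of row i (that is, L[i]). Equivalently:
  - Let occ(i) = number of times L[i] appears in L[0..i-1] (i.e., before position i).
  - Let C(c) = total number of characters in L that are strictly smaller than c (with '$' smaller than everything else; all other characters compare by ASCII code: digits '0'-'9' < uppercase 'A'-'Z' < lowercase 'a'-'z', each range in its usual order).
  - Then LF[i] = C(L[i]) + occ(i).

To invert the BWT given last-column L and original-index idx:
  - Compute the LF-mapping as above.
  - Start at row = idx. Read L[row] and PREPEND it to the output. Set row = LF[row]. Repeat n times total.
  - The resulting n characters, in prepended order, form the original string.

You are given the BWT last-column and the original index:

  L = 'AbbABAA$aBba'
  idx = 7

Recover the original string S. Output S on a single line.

Answer: aabbAABABbA$

Derivation:
LF mapping: 1 9 10 2 5 3 4 0 7 6 11 8
Walk LF starting at row 7, prepending L[row]:
  step 1: row=7, L[7]='$', prepend. Next row=LF[7]=0
  step 2: row=0, L[0]='A', prepend. Next row=LF[0]=1
  step 3: row=1, L[1]='b', prepend. Next row=LF[1]=9
  step 4: row=9, L[9]='B', prepend. Next row=LF[9]=6
  step 5: row=6, L[6]='A', prepend. Next row=LF[6]=4
  step 6: row=4, L[4]='B', prepend. Next row=LF[4]=5
  step 7: row=5, L[5]='A', prepend. Next row=LF[5]=3
  step 8: row=3, L[3]='A', prepend. Next row=LF[3]=2
  step 9: row=2, L[2]='b', prepend. Next row=LF[2]=10
  step 10: row=10, L[10]='b', prepend. Next row=LF[10]=11
  step 11: row=11, L[11]='a', prepend. Next row=LF[11]=8
  step 12: row=8, L[8]='a', prepend. Next row=LF[8]=7
Reversed output: aabbAABABbA$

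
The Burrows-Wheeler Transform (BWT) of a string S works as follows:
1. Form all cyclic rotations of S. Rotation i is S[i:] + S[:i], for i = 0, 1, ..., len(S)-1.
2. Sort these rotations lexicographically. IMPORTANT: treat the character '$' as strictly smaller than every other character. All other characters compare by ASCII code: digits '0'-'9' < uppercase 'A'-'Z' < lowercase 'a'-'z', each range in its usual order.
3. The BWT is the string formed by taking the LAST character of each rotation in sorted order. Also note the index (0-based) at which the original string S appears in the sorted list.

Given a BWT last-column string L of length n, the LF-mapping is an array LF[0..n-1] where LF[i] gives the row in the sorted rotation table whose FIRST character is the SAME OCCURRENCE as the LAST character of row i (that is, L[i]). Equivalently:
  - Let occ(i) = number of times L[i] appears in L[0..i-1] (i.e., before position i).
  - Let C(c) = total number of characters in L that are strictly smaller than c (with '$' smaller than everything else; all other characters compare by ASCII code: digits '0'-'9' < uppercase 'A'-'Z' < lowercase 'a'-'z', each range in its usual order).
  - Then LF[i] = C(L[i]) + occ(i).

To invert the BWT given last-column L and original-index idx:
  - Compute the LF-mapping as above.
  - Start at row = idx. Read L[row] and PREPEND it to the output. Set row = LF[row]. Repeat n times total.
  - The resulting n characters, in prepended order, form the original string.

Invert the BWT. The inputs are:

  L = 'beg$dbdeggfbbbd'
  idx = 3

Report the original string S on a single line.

LF mapping: 1 9 12 0 6 2 7 10 13 14 11 3 4 5 8
Walk LF starting at row 3, prepending L[row]:
  step 1: row=3, L[3]='$', prepend. Next row=LF[3]=0
  step 2: row=0, L[0]='b', prepend. Next row=LF[0]=1
  step 3: row=1, L[1]='e', prepend. Next row=LF[1]=9
  step 4: row=9, L[9]='g', prepend. Next row=LF[9]=14
  step 5: row=14, L[14]='d', prepend. Next row=LF[14]=8
  step 6: row=8, L[8]='g', prepend. Next row=LF[8]=13
  step 7: row=13, L[13]='b', prepend. Next row=LF[13]=5
  step 8: row=5, L[5]='b', prepend. Next row=LF[5]=2
  step 9: row=2, L[2]='g', prepend. Next row=LF[2]=12
  step 10: row=12, L[12]='b', prepend. Next row=LF[12]=4
  step 11: row=4, L[4]='d', prepend. Next row=LF[4]=6
  step 12: row=6, L[6]='d', prepend. Next row=LF[6]=7
  step 13: row=7, L[7]='e', prepend. Next row=LF[7]=10
  step 14: row=10, L[10]='f', prepend. Next row=LF[10]=11
  step 15: row=11, L[11]='b', prepend. Next row=LF[11]=3
Reversed output: bfeddbgbbgdgeb$

Answer: bfeddbgbbgdgeb$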